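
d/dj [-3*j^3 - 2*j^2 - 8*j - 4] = -9*j^2 - 4*j - 8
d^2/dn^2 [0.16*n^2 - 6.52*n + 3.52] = 0.320000000000000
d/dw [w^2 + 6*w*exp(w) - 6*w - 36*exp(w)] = 6*w*exp(w) + 2*w - 30*exp(w) - 6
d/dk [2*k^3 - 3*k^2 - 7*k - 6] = 6*k^2 - 6*k - 7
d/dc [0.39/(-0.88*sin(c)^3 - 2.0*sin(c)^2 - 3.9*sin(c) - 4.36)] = (1.0296*sin(c)^2 + 1.56*sin(c) + 1.521)*cos(c)/(0.88*sin(c)^3 + 2.0*sin(c)^2 + 3.9*sin(c) + 4.36)^2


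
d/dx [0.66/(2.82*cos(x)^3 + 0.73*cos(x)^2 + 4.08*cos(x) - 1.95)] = (5.5836*cos(x)^2 + 0.9636*cos(x) + 2.6928)*sin(x)/(2.82*cos(x)^3 + 0.73*cos(x)^2 + 4.08*cos(x) - 1.95)^2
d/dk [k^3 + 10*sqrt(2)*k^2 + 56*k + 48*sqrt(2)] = 3*k^2 + 20*sqrt(2)*k + 56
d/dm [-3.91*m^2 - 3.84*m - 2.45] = -7.82*m - 3.84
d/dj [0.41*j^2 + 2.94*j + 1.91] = 0.82*j + 2.94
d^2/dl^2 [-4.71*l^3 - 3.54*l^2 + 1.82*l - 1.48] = -28.26*l - 7.08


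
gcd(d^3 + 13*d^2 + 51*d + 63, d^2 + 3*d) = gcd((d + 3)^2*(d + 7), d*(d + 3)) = d + 3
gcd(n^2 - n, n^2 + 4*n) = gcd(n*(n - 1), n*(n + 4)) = n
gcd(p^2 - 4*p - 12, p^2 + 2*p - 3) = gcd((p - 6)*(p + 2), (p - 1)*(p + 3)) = 1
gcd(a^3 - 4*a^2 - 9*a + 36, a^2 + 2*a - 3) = a + 3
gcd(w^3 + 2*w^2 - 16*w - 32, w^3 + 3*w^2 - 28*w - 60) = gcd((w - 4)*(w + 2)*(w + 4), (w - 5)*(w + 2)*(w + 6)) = w + 2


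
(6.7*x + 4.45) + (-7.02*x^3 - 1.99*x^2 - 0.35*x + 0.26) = -7.02*x^3 - 1.99*x^2 + 6.35*x + 4.71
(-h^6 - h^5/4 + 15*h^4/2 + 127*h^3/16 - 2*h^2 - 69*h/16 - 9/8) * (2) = -2*h^6 - h^5/2 + 15*h^4 + 127*h^3/8 - 4*h^2 - 69*h/8 - 9/4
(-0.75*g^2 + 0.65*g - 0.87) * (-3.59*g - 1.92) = 2.6925*g^3 - 0.8935*g^2 + 1.8753*g + 1.6704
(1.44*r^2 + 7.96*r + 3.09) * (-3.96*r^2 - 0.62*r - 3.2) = -5.7024*r^4 - 32.4144*r^3 - 21.7796*r^2 - 27.3878*r - 9.888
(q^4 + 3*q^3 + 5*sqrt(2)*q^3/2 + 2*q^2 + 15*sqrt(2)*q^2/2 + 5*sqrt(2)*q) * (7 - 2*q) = -2*q^5 - 5*sqrt(2)*q^4 + q^4 + 5*sqrt(2)*q^3/2 + 17*q^3 + 14*q^2 + 85*sqrt(2)*q^2/2 + 35*sqrt(2)*q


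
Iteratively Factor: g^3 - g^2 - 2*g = (g)*(g^2 - g - 2) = g*(g + 1)*(g - 2)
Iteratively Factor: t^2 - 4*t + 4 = (t - 2)*(t - 2)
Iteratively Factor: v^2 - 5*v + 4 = (v - 1)*(v - 4)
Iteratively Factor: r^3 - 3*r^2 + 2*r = (r - 1)*(r^2 - 2*r) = r*(r - 1)*(r - 2)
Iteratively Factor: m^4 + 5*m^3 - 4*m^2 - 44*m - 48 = (m + 2)*(m^3 + 3*m^2 - 10*m - 24) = (m - 3)*(m + 2)*(m^2 + 6*m + 8) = (m - 3)*(m + 2)^2*(m + 4)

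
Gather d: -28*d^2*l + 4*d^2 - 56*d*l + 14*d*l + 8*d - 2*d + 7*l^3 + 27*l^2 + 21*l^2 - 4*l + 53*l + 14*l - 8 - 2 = d^2*(4 - 28*l) + d*(6 - 42*l) + 7*l^3 + 48*l^2 + 63*l - 10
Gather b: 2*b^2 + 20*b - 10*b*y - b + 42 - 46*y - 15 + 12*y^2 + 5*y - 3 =2*b^2 + b*(19 - 10*y) + 12*y^2 - 41*y + 24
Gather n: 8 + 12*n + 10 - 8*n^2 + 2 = -8*n^2 + 12*n + 20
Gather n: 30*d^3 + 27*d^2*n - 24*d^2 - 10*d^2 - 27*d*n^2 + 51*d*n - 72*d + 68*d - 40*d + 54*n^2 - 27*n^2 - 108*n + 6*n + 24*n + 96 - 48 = 30*d^3 - 34*d^2 - 44*d + n^2*(27 - 27*d) + n*(27*d^2 + 51*d - 78) + 48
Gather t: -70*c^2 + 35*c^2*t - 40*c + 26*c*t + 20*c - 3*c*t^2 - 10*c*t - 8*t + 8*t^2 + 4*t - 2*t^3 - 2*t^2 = -70*c^2 - 20*c - 2*t^3 + t^2*(6 - 3*c) + t*(35*c^2 + 16*c - 4)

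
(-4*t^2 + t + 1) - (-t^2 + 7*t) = -3*t^2 - 6*t + 1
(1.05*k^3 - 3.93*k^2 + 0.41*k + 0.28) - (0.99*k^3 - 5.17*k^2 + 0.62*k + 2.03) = 0.0600000000000001*k^3 + 1.24*k^2 - 0.21*k - 1.75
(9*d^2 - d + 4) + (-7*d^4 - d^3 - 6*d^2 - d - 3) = -7*d^4 - d^3 + 3*d^2 - 2*d + 1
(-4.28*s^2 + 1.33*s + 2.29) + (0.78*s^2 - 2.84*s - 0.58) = -3.5*s^2 - 1.51*s + 1.71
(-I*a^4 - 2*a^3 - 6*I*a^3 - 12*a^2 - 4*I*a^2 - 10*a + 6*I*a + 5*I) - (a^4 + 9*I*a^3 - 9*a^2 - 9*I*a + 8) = -a^4 - I*a^4 - 2*a^3 - 15*I*a^3 - 3*a^2 - 4*I*a^2 - 10*a + 15*I*a - 8 + 5*I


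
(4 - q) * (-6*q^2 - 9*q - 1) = 6*q^3 - 15*q^2 - 35*q - 4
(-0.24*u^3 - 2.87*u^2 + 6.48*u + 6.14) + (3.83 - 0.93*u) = -0.24*u^3 - 2.87*u^2 + 5.55*u + 9.97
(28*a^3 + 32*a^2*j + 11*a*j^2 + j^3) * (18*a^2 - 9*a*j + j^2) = 504*a^5 + 324*a^4*j - 62*a^3*j^2 - 49*a^2*j^3 + 2*a*j^4 + j^5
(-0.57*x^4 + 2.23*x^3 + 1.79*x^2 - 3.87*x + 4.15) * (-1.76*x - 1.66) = 1.0032*x^5 - 2.9786*x^4 - 6.8522*x^3 + 3.8398*x^2 - 0.8798*x - 6.889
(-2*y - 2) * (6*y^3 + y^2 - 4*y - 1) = -12*y^4 - 14*y^3 + 6*y^2 + 10*y + 2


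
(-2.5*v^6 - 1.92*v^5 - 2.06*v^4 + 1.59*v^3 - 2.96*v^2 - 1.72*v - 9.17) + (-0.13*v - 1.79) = -2.5*v^6 - 1.92*v^5 - 2.06*v^4 + 1.59*v^3 - 2.96*v^2 - 1.85*v - 10.96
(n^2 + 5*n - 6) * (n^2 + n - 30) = n^4 + 6*n^3 - 31*n^2 - 156*n + 180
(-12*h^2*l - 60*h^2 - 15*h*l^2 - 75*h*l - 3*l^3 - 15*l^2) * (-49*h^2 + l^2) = 588*h^4*l + 2940*h^4 + 735*h^3*l^2 + 3675*h^3*l + 135*h^2*l^3 + 675*h^2*l^2 - 15*h*l^4 - 75*h*l^3 - 3*l^5 - 15*l^4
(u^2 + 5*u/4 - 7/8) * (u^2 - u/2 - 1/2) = u^4 + 3*u^3/4 - 2*u^2 - 3*u/16 + 7/16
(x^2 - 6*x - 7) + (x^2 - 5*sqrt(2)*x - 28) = 2*x^2 - 5*sqrt(2)*x - 6*x - 35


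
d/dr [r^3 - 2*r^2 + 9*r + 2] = 3*r^2 - 4*r + 9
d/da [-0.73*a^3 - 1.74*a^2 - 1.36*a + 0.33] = -2.19*a^2 - 3.48*a - 1.36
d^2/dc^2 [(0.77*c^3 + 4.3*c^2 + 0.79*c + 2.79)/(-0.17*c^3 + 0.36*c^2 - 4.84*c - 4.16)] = (5.55111512312578e-17*c^7 - 0.342788*c^6 + 3.66435*c^5 + 27.085284*c^4 - 6.96570399999999*c^3 - 140.897928*c^2 - 46.0441920000001*c - 256.087264)/(0.004913*c^9 - 0.031212*c^8 + 0.485724*c^7 - 1.463232*c^6 + 12.301296*c^5 - 3.145152*c^4 + 78.715456*c^3 + 273.66144*c^2 + 251.277312*c + 71.991296)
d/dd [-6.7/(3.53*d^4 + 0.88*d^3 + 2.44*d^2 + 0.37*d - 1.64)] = (94.604*d^3 + 17.688*d^2 + 32.696*d + 2.479)/(3.53*d^4 + 0.88*d^3 + 2.44*d^2 + 0.37*d - 1.64)^2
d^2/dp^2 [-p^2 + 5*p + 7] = -2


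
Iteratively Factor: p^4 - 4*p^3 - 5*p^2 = (p - 5)*(p^3 + p^2) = p*(p - 5)*(p^2 + p) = p^2*(p - 5)*(p + 1)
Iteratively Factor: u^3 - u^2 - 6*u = (u)*(u^2 - u - 6) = u*(u + 2)*(u - 3)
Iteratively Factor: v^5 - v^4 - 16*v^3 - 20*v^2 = (v + 2)*(v^4 - 3*v^3 - 10*v^2) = v*(v + 2)*(v^3 - 3*v^2 - 10*v) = v^2*(v + 2)*(v^2 - 3*v - 10) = v^2*(v - 5)*(v + 2)*(v + 2)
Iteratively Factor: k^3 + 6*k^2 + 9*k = (k + 3)*(k^2 + 3*k) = (k + 3)^2*(k)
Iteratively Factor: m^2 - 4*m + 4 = (m - 2)*(m - 2)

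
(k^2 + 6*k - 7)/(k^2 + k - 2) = (k + 7)/(k + 2)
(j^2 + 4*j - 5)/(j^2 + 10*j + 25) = (j - 1)/(j + 5)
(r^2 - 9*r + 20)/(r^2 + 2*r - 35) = (r - 4)/(r + 7)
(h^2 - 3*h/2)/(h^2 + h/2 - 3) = h/(h + 2)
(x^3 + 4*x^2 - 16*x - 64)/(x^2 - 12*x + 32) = (x^2 + 8*x + 16)/(x - 8)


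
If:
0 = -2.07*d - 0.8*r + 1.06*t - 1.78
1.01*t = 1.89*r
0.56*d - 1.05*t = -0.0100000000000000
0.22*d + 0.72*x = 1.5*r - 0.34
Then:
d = -1.02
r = -0.29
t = -0.54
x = -0.76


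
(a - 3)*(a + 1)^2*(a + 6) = a^4 + 5*a^3 - 11*a^2 - 33*a - 18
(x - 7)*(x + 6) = x^2 - x - 42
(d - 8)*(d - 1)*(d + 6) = d^3 - 3*d^2 - 46*d + 48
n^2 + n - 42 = (n - 6)*(n + 7)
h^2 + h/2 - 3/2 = (h - 1)*(h + 3/2)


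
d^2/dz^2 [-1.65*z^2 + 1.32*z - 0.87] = -3.30000000000000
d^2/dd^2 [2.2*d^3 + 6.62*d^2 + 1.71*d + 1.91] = 13.2*d + 13.24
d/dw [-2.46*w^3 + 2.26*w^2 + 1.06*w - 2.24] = -7.38*w^2 + 4.52*w + 1.06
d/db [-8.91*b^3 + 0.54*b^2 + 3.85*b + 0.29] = -26.73*b^2 + 1.08*b + 3.85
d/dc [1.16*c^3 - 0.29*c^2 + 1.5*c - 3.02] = 3.48*c^2 - 0.58*c + 1.5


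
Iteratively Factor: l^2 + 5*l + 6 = (l + 3)*(l + 2)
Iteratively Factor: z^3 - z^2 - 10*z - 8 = (z - 4)*(z^2 + 3*z + 2) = (z - 4)*(z + 1)*(z + 2)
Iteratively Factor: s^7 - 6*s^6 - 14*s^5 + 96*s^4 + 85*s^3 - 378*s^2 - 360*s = (s + 3)*(s^6 - 9*s^5 + 13*s^4 + 57*s^3 - 86*s^2 - 120*s) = s*(s + 3)*(s^5 - 9*s^4 + 13*s^3 + 57*s^2 - 86*s - 120) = s*(s - 3)*(s + 3)*(s^4 - 6*s^3 - 5*s^2 + 42*s + 40) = s*(s - 3)*(s + 1)*(s + 3)*(s^3 - 7*s^2 + 2*s + 40) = s*(s - 3)*(s + 1)*(s + 2)*(s + 3)*(s^2 - 9*s + 20) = s*(s - 4)*(s - 3)*(s + 1)*(s + 2)*(s + 3)*(s - 5)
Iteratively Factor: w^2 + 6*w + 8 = (w + 2)*(w + 4)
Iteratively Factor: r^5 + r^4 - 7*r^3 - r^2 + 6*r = (r - 2)*(r^4 + 3*r^3 - r^2 - 3*r) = (r - 2)*(r - 1)*(r^3 + 4*r^2 + 3*r) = r*(r - 2)*(r - 1)*(r^2 + 4*r + 3) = r*(r - 2)*(r - 1)*(r + 3)*(r + 1)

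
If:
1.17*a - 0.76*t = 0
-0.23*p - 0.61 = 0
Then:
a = 0.64957264957265*t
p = -2.65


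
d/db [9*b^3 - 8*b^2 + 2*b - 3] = 27*b^2 - 16*b + 2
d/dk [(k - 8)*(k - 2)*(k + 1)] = 3*k^2 - 18*k + 6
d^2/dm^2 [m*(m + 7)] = 2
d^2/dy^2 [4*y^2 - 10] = 8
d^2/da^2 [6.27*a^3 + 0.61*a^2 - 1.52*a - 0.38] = 37.62*a + 1.22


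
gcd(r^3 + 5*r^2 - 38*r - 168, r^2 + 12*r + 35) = r + 7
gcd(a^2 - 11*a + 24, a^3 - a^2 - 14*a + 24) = a - 3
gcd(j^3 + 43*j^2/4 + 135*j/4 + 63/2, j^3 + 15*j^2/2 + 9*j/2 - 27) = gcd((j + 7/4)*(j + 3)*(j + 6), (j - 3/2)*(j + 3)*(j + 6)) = j^2 + 9*j + 18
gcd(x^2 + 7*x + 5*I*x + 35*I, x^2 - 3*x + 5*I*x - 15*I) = x + 5*I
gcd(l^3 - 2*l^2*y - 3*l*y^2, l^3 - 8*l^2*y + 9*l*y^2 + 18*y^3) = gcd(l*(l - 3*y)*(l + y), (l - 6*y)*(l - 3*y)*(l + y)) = -l^2 + 2*l*y + 3*y^2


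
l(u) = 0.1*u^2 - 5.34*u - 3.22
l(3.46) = -20.50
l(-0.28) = -1.72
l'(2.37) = -4.87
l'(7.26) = -3.89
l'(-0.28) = -5.40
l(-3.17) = 14.71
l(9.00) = -43.18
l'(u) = 0.2*u - 5.34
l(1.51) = -11.06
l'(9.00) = -3.54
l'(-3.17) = -5.97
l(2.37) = -15.31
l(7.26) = -36.72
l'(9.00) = -3.54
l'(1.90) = -4.96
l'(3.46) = -4.65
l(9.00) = -43.18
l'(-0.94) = -5.53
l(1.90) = -13.00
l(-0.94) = 1.89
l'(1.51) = -5.04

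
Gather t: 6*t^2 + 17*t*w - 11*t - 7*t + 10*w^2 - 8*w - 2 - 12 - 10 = 6*t^2 + t*(17*w - 18) + 10*w^2 - 8*w - 24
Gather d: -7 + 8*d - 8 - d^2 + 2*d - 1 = -d^2 + 10*d - 16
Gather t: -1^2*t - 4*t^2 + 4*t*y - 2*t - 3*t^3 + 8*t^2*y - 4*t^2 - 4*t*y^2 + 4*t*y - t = -3*t^3 + t^2*(8*y - 8) + t*(-4*y^2 + 8*y - 4)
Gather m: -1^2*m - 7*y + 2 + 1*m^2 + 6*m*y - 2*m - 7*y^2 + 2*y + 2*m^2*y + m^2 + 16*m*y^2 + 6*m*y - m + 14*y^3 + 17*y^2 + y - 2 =m^2*(2*y + 2) + m*(16*y^2 + 12*y - 4) + 14*y^3 + 10*y^2 - 4*y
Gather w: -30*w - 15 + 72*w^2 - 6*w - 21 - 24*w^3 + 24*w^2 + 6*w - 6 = -24*w^3 + 96*w^2 - 30*w - 42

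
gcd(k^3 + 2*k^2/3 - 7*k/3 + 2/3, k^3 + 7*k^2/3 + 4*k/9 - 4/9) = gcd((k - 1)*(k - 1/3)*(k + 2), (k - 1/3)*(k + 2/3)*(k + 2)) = k^2 + 5*k/3 - 2/3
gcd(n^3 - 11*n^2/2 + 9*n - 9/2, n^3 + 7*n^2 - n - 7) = n - 1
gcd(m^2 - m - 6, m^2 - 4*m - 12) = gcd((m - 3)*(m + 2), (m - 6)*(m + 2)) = m + 2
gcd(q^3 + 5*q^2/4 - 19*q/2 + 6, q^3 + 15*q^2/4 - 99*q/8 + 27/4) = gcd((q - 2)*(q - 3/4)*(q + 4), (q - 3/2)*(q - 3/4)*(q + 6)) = q - 3/4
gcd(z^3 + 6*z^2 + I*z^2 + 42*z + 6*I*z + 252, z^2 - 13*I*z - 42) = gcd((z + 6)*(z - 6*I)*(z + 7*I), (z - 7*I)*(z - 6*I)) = z - 6*I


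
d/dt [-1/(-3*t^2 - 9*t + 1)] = 3*(-2*t - 3)/(3*t^2 + 9*t - 1)^2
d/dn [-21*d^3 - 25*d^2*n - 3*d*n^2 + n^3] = -25*d^2 - 6*d*n + 3*n^2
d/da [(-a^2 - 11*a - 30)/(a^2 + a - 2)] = 2*(5*a^2 + 32*a + 26)/(a^4 + 2*a^3 - 3*a^2 - 4*a + 4)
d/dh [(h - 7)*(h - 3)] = 2*h - 10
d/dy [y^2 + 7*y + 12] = 2*y + 7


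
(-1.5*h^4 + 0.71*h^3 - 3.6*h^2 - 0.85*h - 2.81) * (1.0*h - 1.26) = -1.5*h^5 + 2.6*h^4 - 4.4946*h^3 + 3.686*h^2 - 1.739*h + 3.5406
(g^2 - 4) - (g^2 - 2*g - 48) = 2*g + 44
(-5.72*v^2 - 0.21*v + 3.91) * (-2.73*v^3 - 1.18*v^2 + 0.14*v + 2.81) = 15.6156*v^5 + 7.3229*v^4 - 11.2273*v^3 - 20.7164*v^2 - 0.0426999999999998*v + 10.9871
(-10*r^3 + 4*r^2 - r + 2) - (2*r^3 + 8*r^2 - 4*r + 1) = -12*r^3 - 4*r^2 + 3*r + 1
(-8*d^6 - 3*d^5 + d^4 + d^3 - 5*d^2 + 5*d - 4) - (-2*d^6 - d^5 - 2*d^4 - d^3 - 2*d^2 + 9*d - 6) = -6*d^6 - 2*d^5 + 3*d^4 + 2*d^3 - 3*d^2 - 4*d + 2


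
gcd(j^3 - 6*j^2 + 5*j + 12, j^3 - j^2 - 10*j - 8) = j^2 - 3*j - 4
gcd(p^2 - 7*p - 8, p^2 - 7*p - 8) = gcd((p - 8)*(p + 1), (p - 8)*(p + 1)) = p^2 - 7*p - 8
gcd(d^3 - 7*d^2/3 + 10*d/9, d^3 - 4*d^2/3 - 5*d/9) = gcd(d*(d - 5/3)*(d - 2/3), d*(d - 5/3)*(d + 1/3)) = d^2 - 5*d/3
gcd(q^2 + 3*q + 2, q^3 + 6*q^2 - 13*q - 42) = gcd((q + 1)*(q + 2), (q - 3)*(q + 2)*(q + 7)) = q + 2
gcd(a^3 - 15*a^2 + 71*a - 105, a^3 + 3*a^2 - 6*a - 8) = 1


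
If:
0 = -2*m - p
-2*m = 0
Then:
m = 0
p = 0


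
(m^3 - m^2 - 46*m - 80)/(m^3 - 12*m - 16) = (m^2 - 3*m - 40)/(m^2 - 2*m - 8)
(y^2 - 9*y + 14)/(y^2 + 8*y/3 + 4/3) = 3*(y^2 - 9*y + 14)/(3*y^2 + 8*y + 4)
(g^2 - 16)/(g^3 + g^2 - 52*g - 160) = (g - 4)/(g^2 - 3*g - 40)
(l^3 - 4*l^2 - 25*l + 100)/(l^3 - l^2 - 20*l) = (l^2 + l - 20)/(l*(l + 4))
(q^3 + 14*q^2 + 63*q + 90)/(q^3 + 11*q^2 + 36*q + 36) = (q + 5)/(q + 2)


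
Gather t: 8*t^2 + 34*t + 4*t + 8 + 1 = 8*t^2 + 38*t + 9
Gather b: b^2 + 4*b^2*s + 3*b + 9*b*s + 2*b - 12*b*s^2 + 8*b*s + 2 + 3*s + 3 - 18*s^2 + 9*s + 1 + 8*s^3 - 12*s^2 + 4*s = b^2*(4*s + 1) + b*(-12*s^2 + 17*s + 5) + 8*s^3 - 30*s^2 + 16*s + 6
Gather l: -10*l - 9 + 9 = -10*l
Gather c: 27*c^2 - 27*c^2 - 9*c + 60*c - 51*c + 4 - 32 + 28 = 0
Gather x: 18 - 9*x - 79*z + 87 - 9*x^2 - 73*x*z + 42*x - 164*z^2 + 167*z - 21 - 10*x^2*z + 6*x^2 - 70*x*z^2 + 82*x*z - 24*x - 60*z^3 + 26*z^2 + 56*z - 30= x^2*(-10*z - 3) + x*(-70*z^2 + 9*z + 9) - 60*z^3 - 138*z^2 + 144*z + 54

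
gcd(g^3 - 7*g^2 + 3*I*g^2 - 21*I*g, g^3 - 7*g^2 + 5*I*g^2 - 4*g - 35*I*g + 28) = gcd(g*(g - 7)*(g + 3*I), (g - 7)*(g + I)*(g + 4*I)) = g - 7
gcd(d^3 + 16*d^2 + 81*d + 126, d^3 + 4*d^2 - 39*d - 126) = d^2 + 10*d + 21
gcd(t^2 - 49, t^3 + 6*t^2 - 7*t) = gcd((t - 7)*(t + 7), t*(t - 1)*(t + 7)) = t + 7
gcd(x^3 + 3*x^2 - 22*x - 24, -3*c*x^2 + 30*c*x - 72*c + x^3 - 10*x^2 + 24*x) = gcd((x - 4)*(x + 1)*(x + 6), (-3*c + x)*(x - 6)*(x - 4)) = x - 4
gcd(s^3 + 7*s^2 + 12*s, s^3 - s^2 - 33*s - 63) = s + 3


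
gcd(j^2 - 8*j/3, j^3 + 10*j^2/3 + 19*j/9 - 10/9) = 1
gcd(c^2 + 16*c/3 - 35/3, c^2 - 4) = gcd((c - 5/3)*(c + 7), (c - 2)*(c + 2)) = 1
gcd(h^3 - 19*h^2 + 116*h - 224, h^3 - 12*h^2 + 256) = h - 8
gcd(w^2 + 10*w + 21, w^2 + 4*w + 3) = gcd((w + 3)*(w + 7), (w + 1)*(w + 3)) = w + 3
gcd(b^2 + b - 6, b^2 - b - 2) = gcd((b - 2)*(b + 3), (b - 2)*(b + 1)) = b - 2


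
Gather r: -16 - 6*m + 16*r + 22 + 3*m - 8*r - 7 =-3*m + 8*r - 1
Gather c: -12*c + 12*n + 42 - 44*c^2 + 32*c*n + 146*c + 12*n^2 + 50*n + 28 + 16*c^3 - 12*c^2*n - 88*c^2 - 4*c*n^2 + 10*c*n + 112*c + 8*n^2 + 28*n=16*c^3 + c^2*(-12*n - 132) + c*(-4*n^2 + 42*n + 246) + 20*n^2 + 90*n + 70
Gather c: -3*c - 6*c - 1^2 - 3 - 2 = -9*c - 6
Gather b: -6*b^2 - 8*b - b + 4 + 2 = -6*b^2 - 9*b + 6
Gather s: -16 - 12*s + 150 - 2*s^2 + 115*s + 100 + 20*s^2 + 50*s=18*s^2 + 153*s + 234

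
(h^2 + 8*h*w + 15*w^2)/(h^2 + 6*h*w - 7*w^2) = (h^2 + 8*h*w + 15*w^2)/(h^2 + 6*h*w - 7*w^2)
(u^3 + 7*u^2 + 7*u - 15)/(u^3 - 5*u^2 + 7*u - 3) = (u^2 + 8*u + 15)/(u^2 - 4*u + 3)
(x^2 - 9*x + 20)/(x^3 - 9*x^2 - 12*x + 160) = (x - 4)/(x^2 - 4*x - 32)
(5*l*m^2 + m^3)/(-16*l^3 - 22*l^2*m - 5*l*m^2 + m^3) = m^2*(-5*l - m)/(16*l^3 + 22*l^2*m + 5*l*m^2 - m^3)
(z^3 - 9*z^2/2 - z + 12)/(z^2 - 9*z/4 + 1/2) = 2*(2*z^2 - 5*z - 12)/(4*z - 1)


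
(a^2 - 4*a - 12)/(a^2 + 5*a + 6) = (a - 6)/(a + 3)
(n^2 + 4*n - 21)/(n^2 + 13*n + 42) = (n - 3)/(n + 6)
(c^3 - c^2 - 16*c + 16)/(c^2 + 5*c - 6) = (c^2 - 16)/(c + 6)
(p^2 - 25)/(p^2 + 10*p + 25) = (p - 5)/(p + 5)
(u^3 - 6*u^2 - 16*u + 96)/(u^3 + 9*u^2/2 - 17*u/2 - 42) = 2*(u^2 - 10*u + 24)/(2*u^2 + u - 21)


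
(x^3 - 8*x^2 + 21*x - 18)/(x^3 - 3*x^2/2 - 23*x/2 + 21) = 2*(x - 3)/(2*x + 7)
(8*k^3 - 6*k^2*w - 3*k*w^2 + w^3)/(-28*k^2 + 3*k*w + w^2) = (-2*k^2 + k*w + w^2)/(7*k + w)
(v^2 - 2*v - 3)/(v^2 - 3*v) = (v + 1)/v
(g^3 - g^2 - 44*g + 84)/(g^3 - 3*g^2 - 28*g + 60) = (g + 7)/(g + 5)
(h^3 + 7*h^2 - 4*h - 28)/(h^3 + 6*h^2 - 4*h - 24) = (h + 7)/(h + 6)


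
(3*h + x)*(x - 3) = 3*h*x - 9*h + x^2 - 3*x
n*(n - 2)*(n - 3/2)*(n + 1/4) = n^4 - 13*n^3/4 + 17*n^2/8 + 3*n/4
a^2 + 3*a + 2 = (a + 1)*(a + 2)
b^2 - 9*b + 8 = (b - 8)*(b - 1)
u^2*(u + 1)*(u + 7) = u^4 + 8*u^3 + 7*u^2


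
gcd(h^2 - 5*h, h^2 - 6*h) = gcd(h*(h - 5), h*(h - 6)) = h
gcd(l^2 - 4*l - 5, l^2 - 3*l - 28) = 1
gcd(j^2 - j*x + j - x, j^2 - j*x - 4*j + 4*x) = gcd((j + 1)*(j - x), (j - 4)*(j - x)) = -j + x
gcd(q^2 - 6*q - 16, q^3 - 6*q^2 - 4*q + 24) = q + 2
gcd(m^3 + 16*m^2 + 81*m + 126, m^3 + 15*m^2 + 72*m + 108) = m^2 + 9*m + 18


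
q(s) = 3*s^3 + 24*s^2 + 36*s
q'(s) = 9*s^2 + 48*s + 36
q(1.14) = 76.68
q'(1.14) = 102.42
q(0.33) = 14.60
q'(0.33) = 52.82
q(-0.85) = -15.10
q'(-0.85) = 1.70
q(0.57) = 28.87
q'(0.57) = 66.28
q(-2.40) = 10.37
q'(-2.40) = -27.36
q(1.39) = 104.47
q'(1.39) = 120.11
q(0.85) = 49.78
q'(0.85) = 83.30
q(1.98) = 188.66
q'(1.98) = 166.32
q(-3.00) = 27.00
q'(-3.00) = -27.00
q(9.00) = 4455.00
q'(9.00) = 1197.00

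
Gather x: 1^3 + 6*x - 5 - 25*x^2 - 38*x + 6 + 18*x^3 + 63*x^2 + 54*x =18*x^3 + 38*x^2 + 22*x + 2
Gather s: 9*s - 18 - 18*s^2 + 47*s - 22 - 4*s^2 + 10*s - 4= -22*s^2 + 66*s - 44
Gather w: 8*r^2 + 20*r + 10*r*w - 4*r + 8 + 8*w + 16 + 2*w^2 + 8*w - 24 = 8*r^2 + 16*r + 2*w^2 + w*(10*r + 16)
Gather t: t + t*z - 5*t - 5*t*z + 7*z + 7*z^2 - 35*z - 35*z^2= t*(-4*z - 4) - 28*z^2 - 28*z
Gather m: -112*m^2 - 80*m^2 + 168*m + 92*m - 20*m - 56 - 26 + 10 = -192*m^2 + 240*m - 72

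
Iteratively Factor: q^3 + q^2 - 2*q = (q - 1)*(q^2 + 2*q) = (q - 1)*(q + 2)*(q)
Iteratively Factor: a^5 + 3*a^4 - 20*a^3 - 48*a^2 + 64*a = (a - 1)*(a^4 + 4*a^3 - 16*a^2 - 64*a) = (a - 1)*(a + 4)*(a^3 - 16*a) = (a - 4)*(a - 1)*(a + 4)*(a^2 + 4*a) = a*(a - 4)*(a - 1)*(a + 4)*(a + 4)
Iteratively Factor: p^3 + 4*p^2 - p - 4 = (p + 4)*(p^2 - 1) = (p - 1)*(p + 4)*(p + 1)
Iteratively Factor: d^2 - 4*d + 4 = (d - 2)*(d - 2)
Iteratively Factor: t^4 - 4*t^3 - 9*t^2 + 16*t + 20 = (t + 2)*(t^3 - 6*t^2 + 3*t + 10) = (t + 1)*(t + 2)*(t^2 - 7*t + 10) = (t - 5)*(t + 1)*(t + 2)*(t - 2)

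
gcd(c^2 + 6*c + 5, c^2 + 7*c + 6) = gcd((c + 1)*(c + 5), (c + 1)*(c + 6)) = c + 1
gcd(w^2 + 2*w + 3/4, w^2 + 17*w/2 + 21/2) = w + 3/2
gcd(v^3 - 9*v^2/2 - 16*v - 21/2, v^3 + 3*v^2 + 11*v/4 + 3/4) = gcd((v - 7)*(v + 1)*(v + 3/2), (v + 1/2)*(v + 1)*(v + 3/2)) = v^2 + 5*v/2 + 3/2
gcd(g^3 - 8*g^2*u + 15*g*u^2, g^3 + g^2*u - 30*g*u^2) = -g^2 + 5*g*u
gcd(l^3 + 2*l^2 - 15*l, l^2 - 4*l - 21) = 1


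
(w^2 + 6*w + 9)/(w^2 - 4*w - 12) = (w^2 + 6*w + 9)/(w^2 - 4*w - 12)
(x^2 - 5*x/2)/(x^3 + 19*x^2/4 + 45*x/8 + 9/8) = 4*x*(2*x - 5)/(8*x^3 + 38*x^2 + 45*x + 9)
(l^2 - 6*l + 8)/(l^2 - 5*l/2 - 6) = 2*(l - 2)/(2*l + 3)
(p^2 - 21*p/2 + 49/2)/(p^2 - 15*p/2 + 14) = (p - 7)/(p - 4)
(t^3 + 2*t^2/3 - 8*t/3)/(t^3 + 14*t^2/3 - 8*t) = (t + 2)/(t + 6)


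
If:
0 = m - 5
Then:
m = 5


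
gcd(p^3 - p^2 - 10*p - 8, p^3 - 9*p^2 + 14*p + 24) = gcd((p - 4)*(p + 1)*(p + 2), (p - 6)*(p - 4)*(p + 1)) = p^2 - 3*p - 4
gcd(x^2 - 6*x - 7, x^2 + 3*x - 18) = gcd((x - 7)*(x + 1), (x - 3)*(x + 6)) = 1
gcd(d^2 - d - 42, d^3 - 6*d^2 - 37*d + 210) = d^2 - d - 42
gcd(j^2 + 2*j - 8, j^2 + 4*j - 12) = j - 2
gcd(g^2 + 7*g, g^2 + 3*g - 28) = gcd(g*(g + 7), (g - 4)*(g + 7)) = g + 7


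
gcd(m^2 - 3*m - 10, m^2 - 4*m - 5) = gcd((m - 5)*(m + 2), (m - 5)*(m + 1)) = m - 5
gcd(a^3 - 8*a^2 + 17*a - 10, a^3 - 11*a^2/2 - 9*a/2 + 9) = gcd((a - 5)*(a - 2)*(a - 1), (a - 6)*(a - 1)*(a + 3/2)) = a - 1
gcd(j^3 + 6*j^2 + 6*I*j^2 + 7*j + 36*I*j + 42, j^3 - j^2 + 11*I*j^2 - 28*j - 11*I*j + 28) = j + 7*I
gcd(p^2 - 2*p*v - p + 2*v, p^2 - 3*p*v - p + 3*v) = p - 1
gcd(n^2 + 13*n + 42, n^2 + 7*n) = n + 7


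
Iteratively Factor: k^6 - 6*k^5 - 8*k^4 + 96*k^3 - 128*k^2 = (k - 2)*(k^5 - 4*k^4 - 16*k^3 + 64*k^2) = k*(k - 2)*(k^4 - 4*k^3 - 16*k^2 + 64*k) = k*(k - 4)*(k - 2)*(k^3 - 16*k) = k*(k - 4)*(k - 2)*(k + 4)*(k^2 - 4*k) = k*(k - 4)^2*(k - 2)*(k + 4)*(k)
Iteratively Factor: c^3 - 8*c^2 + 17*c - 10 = (c - 1)*(c^2 - 7*c + 10) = (c - 2)*(c - 1)*(c - 5)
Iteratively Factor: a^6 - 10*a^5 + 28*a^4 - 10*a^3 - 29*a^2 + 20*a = (a - 5)*(a^5 - 5*a^4 + 3*a^3 + 5*a^2 - 4*a) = (a - 5)*(a - 1)*(a^4 - 4*a^3 - a^2 + 4*a) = a*(a - 5)*(a - 1)*(a^3 - 4*a^2 - a + 4) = a*(a - 5)*(a - 1)*(a + 1)*(a^2 - 5*a + 4) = a*(a - 5)*(a - 1)^2*(a + 1)*(a - 4)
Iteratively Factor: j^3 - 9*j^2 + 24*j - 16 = (j - 4)*(j^2 - 5*j + 4) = (j - 4)*(j - 1)*(j - 4)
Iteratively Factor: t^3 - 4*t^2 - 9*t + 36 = (t - 3)*(t^2 - t - 12) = (t - 3)*(t + 3)*(t - 4)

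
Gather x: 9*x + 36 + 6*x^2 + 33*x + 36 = 6*x^2 + 42*x + 72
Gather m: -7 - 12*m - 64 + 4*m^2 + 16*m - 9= 4*m^2 + 4*m - 80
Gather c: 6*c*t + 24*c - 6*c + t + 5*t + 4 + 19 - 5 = c*(6*t + 18) + 6*t + 18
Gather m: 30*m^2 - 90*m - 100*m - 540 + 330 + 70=30*m^2 - 190*m - 140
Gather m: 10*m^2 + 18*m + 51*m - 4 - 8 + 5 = 10*m^2 + 69*m - 7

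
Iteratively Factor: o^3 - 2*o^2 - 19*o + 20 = (o - 1)*(o^2 - o - 20) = (o - 1)*(o + 4)*(o - 5)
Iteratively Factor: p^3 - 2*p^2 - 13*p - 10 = (p - 5)*(p^2 + 3*p + 2) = (p - 5)*(p + 2)*(p + 1)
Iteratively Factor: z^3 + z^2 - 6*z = (z + 3)*(z^2 - 2*z) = (z - 2)*(z + 3)*(z)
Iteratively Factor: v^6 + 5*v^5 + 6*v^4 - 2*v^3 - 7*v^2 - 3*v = (v + 1)*(v^5 + 4*v^4 + 2*v^3 - 4*v^2 - 3*v) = (v + 1)^2*(v^4 + 3*v^3 - v^2 - 3*v) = v*(v + 1)^2*(v^3 + 3*v^2 - v - 3) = v*(v + 1)^3*(v^2 + 2*v - 3) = v*(v + 1)^3*(v + 3)*(v - 1)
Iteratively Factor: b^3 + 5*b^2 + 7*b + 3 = (b + 1)*(b^2 + 4*b + 3) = (b + 1)^2*(b + 3)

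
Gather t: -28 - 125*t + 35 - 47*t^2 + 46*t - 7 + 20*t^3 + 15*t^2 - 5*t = 20*t^3 - 32*t^2 - 84*t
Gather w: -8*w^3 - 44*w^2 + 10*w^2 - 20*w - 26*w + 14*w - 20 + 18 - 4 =-8*w^3 - 34*w^2 - 32*w - 6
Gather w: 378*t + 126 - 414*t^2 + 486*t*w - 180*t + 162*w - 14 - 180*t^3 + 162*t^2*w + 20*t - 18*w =-180*t^3 - 414*t^2 + 218*t + w*(162*t^2 + 486*t + 144) + 112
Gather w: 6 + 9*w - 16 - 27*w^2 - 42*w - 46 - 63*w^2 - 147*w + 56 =-90*w^2 - 180*w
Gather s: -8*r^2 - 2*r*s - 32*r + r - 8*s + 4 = -8*r^2 - 31*r + s*(-2*r - 8) + 4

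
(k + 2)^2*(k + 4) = k^3 + 8*k^2 + 20*k + 16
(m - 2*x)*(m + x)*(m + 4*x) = m^3 + 3*m^2*x - 6*m*x^2 - 8*x^3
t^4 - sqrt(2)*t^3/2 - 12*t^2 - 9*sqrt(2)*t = t*(t - 3*sqrt(2))*(t + sqrt(2))*(t + 3*sqrt(2)/2)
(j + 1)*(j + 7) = j^2 + 8*j + 7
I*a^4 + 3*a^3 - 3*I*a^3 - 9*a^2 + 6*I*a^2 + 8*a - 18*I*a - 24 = (a - 3)*(a - 4*I)*(a + 2*I)*(I*a + 1)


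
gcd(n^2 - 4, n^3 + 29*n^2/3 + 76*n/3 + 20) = n + 2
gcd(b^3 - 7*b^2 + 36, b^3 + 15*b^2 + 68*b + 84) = b + 2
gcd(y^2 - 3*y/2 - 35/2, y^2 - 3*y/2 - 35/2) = y^2 - 3*y/2 - 35/2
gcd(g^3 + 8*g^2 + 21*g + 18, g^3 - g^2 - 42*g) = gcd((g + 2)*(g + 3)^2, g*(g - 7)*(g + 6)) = 1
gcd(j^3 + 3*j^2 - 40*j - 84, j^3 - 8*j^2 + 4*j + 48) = j^2 - 4*j - 12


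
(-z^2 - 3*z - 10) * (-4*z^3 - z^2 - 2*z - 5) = 4*z^5 + 13*z^4 + 45*z^3 + 21*z^2 + 35*z + 50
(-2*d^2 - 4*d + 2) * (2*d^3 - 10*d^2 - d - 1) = -4*d^5 + 12*d^4 + 46*d^3 - 14*d^2 + 2*d - 2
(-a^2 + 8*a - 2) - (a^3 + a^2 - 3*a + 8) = -a^3 - 2*a^2 + 11*a - 10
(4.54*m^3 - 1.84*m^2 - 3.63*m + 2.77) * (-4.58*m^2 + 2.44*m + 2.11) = -20.7932*m^5 + 19.5048*m^4 + 21.7152*m^3 - 25.4262*m^2 - 0.900499999999999*m + 5.8447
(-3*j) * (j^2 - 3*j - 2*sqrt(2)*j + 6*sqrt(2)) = -3*j^3 + 6*sqrt(2)*j^2 + 9*j^2 - 18*sqrt(2)*j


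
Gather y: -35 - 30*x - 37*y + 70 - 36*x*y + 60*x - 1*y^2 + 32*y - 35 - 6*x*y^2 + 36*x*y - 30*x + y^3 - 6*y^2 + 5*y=y^3 + y^2*(-6*x - 7)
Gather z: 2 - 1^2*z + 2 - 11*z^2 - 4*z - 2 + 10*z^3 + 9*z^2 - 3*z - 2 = 10*z^3 - 2*z^2 - 8*z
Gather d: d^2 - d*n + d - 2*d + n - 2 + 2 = d^2 + d*(-n - 1) + n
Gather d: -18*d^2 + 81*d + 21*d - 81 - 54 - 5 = -18*d^2 + 102*d - 140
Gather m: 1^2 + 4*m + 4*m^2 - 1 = 4*m^2 + 4*m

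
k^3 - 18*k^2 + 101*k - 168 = (k - 8)*(k - 7)*(k - 3)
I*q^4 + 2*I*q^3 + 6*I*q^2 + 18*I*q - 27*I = (q + 3)*(q - 3*I)*(q + 3*I)*(I*q - I)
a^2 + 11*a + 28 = (a + 4)*(a + 7)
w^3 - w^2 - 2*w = w*(w - 2)*(w + 1)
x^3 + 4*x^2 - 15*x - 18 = (x - 3)*(x + 1)*(x + 6)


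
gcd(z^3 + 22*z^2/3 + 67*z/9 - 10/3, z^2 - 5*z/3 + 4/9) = z - 1/3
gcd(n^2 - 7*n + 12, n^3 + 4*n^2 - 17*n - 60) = n - 4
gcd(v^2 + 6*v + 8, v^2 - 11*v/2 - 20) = 1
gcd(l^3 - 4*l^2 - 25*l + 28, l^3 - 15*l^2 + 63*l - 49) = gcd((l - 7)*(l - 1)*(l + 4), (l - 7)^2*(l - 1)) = l^2 - 8*l + 7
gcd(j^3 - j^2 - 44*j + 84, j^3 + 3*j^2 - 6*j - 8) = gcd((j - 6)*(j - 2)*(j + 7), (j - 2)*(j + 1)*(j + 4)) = j - 2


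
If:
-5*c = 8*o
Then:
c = -8*o/5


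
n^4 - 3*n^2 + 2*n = n*(n - 1)^2*(n + 2)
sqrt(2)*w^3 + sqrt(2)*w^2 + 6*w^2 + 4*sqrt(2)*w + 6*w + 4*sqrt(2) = (w + sqrt(2))*(w + 2*sqrt(2))*(sqrt(2)*w + sqrt(2))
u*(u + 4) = u^2 + 4*u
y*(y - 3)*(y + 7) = y^3 + 4*y^2 - 21*y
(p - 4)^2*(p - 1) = p^3 - 9*p^2 + 24*p - 16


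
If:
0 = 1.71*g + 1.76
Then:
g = -1.03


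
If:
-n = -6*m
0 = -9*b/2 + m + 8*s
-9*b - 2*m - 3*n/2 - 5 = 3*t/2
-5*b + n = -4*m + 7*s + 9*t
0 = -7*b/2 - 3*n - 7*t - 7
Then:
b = -2454/13993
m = -2873/9995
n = -17238/9995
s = -4388/69965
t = -12116/69965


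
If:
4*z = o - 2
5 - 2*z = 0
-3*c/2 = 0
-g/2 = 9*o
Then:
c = 0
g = -216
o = 12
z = 5/2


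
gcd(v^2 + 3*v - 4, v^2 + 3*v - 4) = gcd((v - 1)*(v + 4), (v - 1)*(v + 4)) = v^2 + 3*v - 4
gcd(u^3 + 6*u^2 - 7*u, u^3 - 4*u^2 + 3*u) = u^2 - u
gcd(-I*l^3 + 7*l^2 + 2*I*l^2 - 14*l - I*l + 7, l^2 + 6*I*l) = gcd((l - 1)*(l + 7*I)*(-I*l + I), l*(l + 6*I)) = 1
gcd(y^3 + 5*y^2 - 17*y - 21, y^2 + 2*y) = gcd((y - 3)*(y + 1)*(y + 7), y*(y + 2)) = 1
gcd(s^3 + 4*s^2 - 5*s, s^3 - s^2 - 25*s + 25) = s^2 + 4*s - 5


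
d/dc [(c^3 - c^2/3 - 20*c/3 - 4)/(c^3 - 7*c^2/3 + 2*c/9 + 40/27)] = 18*(-9*c^2 + 74*c - 91)/(81*c^4 - 486*c^3 + 1089*c^2 - 1080*c + 400)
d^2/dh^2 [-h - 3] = 0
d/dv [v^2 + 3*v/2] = 2*v + 3/2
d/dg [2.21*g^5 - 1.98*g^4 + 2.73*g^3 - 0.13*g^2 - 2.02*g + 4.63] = 11.05*g^4 - 7.92*g^3 + 8.19*g^2 - 0.26*g - 2.02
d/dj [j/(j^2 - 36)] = (-j^2 - 36)/(j^4 - 72*j^2 + 1296)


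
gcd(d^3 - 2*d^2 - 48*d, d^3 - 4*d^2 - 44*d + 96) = d^2 - 2*d - 48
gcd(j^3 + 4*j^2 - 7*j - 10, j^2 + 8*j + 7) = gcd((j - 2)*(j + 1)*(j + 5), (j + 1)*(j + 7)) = j + 1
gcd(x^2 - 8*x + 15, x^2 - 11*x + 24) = x - 3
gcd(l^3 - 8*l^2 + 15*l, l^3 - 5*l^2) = l^2 - 5*l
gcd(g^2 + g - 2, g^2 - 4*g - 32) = 1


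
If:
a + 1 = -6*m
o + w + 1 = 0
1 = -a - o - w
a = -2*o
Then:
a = 0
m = -1/6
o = 0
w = -1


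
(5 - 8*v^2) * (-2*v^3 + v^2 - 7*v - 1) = 16*v^5 - 8*v^4 + 46*v^3 + 13*v^2 - 35*v - 5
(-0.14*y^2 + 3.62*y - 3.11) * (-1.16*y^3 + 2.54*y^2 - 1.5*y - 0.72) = 0.1624*y^5 - 4.5548*y^4 + 13.0124*y^3 - 13.2286*y^2 + 2.0586*y + 2.2392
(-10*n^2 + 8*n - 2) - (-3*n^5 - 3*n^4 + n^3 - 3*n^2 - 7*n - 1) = 3*n^5 + 3*n^4 - n^3 - 7*n^2 + 15*n - 1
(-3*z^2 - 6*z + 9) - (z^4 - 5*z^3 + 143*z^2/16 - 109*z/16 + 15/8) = -z^4 + 5*z^3 - 191*z^2/16 + 13*z/16 + 57/8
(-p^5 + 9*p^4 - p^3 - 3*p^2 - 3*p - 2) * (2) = -2*p^5 + 18*p^4 - 2*p^3 - 6*p^2 - 6*p - 4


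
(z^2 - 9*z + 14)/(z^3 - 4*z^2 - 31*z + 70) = 1/(z + 5)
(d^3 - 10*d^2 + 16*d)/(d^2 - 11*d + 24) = d*(d - 2)/(d - 3)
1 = 1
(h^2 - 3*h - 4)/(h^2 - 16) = (h + 1)/(h + 4)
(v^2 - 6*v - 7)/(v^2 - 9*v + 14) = (v + 1)/(v - 2)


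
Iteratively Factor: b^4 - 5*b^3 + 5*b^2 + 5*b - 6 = (b + 1)*(b^3 - 6*b^2 + 11*b - 6) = (b - 3)*(b + 1)*(b^2 - 3*b + 2) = (b - 3)*(b - 1)*(b + 1)*(b - 2)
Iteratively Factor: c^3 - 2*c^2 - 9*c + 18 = (c + 3)*(c^2 - 5*c + 6) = (c - 3)*(c + 3)*(c - 2)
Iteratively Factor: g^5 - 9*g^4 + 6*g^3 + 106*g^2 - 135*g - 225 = (g - 3)*(g^4 - 6*g^3 - 12*g^2 + 70*g + 75) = (g - 3)*(g + 1)*(g^3 - 7*g^2 - 5*g + 75) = (g - 3)*(g + 1)*(g + 3)*(g^2 - 10*g + 25) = (g - 5)*(g - 3)*(g + 1)*(g + 3)*(g - 5)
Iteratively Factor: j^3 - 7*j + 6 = (j - 2)*(j^2 + 2*j - 3) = (j - 2)*(j + 3)*(j - 1)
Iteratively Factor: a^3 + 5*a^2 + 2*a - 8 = (a - 1)*(a^2 + 6*a + 8) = (a - 1)*(a + 2)*(a + 4)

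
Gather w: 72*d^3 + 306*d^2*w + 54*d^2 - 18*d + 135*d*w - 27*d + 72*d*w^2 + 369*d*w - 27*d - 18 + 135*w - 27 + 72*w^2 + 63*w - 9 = 72*d^3 + 54*d^2 - 72*d + w^2*(72*d + 72) + w*(306*d^2 + 504*d + 198) - 54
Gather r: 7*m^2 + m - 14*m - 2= 7*m^2 - 13*m - 2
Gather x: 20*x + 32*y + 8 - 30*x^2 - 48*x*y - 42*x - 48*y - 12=-30*x^2 + x*(-48*y - 22) - 16*y - 4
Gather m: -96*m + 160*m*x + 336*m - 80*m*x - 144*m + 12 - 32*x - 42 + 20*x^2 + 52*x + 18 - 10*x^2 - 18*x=m*(80*x + 96) + 10*x^2 + 2*x - 12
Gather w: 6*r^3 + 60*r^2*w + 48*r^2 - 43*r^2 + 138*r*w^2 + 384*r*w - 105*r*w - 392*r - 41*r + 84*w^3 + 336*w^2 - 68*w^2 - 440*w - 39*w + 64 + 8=6*r^3 + 5*r^2 - 433*r + 84*w^3 + w^2*(138*r + 268) + w*(60*r^2 + 279*r - 479) + 72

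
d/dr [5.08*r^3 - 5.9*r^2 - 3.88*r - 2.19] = 15.24*r^2 - 11.8*r - 3.88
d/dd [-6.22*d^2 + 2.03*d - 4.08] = 2.03 - 12.44*d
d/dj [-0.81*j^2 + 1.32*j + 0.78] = 1.32 - 1.62*j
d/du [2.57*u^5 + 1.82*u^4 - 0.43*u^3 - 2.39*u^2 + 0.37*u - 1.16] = 12.85*u^4 + 7.28*u^3 - 1.29*u^2 - 4.78*u + 0.37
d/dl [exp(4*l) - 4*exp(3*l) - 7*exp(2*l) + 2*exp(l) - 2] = (4*exp(3*l) - 12*exp(2*l) - 14*exp(l) + 2)*exp(l)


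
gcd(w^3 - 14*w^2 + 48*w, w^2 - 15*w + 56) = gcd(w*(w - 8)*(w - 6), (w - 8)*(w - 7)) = w - 8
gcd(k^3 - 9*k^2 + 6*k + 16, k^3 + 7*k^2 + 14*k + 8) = k + 1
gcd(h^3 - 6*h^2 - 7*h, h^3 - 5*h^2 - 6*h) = h^2 + h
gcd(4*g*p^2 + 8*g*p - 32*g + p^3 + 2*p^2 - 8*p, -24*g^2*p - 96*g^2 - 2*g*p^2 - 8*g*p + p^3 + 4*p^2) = 4*g*p + 16*g + p^2 + 4*p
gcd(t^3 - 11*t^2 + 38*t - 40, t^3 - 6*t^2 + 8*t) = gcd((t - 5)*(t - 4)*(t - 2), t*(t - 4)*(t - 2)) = t^2 - 6*t + 8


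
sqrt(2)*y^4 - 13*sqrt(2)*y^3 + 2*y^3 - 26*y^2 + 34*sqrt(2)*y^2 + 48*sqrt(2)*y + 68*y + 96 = (y - 8)*(y - 6)*(y + sqrt(2))*(sqrt(2)*y + sqrt(2))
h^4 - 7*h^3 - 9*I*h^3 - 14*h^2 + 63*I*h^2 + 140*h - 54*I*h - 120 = (h - 6)*(h - 1)*(h - 5*I)*(h - 4*I)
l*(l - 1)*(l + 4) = l^3 + 3*l^2 - 4*l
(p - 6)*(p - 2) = p^2 - 8*p + 12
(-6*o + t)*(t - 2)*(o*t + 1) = -6*o^2*t^2 + 12*o^2*t + o*t^3 - 2*o*t^2 - 6*o*t + 12*o + t^2 - 2*t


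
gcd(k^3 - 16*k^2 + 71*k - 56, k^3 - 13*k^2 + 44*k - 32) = k^2 - 9*k + 8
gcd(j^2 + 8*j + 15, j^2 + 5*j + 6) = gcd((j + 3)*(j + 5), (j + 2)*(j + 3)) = j + 3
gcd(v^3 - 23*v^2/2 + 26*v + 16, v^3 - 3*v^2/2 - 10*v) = v - 4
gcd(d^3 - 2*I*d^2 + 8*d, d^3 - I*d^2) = d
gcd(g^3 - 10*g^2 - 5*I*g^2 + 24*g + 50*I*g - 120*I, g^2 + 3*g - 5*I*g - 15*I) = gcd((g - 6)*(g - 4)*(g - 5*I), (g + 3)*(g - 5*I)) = g - 5*I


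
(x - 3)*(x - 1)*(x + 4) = x^3 - 13*x + 12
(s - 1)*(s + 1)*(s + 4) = s^3 + 4*s^2 - s - 4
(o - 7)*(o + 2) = o^2 - 5*o - 14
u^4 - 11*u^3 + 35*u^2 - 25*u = u*(u - 5)^2*(u - 1)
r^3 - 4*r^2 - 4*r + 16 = (r - 4)*(r - 2)*(r + 2)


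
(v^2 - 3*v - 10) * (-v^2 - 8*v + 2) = -v^4 - 5*v^3 + 36*v^2 + 74*v - 20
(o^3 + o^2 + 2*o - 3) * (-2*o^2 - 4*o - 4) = -2*o^5 - 6*o^4 - 12*o^3 - 6*o^2 + 4*o + 12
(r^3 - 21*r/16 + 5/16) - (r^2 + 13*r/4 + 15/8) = r^3 - r^2 - 73*r/16 - 25/16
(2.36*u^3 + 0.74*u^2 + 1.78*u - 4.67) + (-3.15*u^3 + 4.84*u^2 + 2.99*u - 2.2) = -0.79*u^3 + 5.58*u^2 + 4.77*u - 6.87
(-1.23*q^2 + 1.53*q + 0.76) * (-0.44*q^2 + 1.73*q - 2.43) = 0.5412*q^4 - 2.8011*q^3 + 5.3014*q^2 - 2.4031*q - 1.8468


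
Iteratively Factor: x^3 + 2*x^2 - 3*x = (x)*(x^2 + 2*x - 3) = x*(x - 1)*(x + 3)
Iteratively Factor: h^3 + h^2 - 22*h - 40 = (h - 5)*(h^2 + 6*h + 8) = (h - 5)*(h + 4)*(h + 2)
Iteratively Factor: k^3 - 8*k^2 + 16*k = (k)*(k^2 - 8*k + 16) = k*(k - 4)*(k - 4)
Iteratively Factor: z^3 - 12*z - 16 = (z + 2)*(z^2 - 2*z - 8) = (z - 4)*(z + 2)*(z + 2)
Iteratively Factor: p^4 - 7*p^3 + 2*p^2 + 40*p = (p - 4)*(p^3 - 3*p^2 - 10*p) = (p - 4)*(p + 2)*(p^2 - 5*p) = (p - 5)*(p - 4)*(p + 2)*(p)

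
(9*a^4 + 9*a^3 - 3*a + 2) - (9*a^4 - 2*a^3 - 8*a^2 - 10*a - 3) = 11*a^3 + 8*a^2 + 7*a + 5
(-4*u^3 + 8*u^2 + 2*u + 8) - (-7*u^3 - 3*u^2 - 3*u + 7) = 3*u^3 + 11*u^2 + 5*u + 1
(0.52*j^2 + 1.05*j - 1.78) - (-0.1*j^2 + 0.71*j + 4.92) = 0.62*j^2 + 0.34*j - 6.7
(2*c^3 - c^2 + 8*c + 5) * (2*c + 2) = 4*c^4 + 2*c^3 + 14*c^2 + 26*c + 10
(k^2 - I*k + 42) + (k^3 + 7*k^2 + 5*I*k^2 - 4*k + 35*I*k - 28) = k^3 + 8*k^2 + 5*I*k^2 - 4*k + 34*I*k + 14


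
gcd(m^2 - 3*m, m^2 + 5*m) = m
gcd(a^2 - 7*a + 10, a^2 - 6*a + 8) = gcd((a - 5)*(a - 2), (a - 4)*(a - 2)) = a - 2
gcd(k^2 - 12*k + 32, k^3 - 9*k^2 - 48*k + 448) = k - 8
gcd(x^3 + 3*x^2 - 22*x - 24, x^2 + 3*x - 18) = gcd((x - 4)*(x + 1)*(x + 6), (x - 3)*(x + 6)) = x + 6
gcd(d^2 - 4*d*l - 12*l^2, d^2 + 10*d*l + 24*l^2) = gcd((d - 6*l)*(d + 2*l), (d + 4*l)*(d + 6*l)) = 1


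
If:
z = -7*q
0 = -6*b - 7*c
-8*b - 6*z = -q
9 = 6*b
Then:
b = 3/2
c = -9/7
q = 12/43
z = -84/43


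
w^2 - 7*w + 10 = (w - 5)*(w - 2)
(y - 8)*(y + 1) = y^2 - 7*y - 8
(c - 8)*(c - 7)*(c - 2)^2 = c^4 - 19*c^3 + 120*c^2 - 284*c + 224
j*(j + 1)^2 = j^3 + 2*j^2 + j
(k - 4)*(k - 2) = k^2 - 6*k + 8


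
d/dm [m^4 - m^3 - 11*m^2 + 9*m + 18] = 4*m^3 - 3*m^2 - 22*m + 9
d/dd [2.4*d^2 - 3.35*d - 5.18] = 4.8*d - 3.35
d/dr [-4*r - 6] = -4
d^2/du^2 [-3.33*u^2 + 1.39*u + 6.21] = -6.66000000000000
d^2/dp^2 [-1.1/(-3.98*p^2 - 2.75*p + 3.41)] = (-34.84888*p^2 - 24.079*p + 1.1*(7.96*p + 2.75)*(15.92*p + 5.5) + 29.85796)/(3.98*p^2 + 2.75*p - 3.41)^3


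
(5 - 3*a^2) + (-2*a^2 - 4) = 1 - 5*a^2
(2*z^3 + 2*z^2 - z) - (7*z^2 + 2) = 2*z^3 - 5*z^2 - z - 2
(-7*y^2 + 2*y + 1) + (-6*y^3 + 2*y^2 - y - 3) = -6*y^3 - 5*y^2 + y - 2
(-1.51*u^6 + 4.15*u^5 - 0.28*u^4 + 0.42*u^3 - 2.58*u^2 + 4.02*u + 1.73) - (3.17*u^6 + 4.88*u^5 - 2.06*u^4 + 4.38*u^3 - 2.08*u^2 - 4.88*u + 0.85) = -4.68*u^6 - 0.73*u^5 + 1.78*u^4 - 3.96*u^3 - 0.5*u^2 + 8.9*u + 0.88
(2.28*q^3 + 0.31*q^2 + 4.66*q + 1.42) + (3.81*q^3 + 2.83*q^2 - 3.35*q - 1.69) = 6.09*q^3 + 3.14*q^2 + 1.31*q - 0.27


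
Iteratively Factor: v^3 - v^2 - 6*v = (v - 3)*(v^2 + 2*v) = (v - 3)*(v + 2)*(v)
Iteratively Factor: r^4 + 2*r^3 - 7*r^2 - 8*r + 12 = (r - 1)*(r^3 + 3*r^2 - 4*r - 12) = (r - 1)*(r + 3)*(r^2 - 4) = (r - 2)*(r - 1)*(r + 3)*(r + 2)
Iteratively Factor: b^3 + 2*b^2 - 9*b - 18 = (b - 3)*(b^2 + 5*b + 6) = (b - 3)*(b + 2)*(b + 3)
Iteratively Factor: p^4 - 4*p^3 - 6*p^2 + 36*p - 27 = (p - 3)*(p^3 - p^2 - 9*p + 9) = (p - 3)*(p - 1)*(p^2 - 9) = (p - 3)^2*(p - 1)*(p + 3)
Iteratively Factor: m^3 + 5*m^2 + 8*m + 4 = (m + 2)*(m^2 + 3*m + 2) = (m + 2)^2*(m + 1)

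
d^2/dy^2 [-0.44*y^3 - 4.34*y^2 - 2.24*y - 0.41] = -2.64*y - 8.68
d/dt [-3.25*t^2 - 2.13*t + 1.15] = -6.5*t - 2.13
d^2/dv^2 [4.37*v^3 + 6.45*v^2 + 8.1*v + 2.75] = 26.22*v + 12.9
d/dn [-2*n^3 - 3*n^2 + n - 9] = -6*n^2 - 6*n + 1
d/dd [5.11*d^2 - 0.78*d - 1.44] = 10.22*d - 0.78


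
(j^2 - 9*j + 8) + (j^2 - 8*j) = 2*j^2 - 17*j + 8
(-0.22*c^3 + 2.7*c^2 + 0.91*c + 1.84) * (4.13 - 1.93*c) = 0.4246*c^4 - 6.1196*c^3 + 9.3947*c^2 + 0.2071*c + 7.5992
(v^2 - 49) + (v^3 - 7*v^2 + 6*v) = v^3 - 6*v^2 + 6*v - 49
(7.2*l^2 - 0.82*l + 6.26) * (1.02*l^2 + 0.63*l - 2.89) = 7.344*l^4 + 3.6996*l^3 - 14.9394*l^2 + 6.3136*l - 18.0914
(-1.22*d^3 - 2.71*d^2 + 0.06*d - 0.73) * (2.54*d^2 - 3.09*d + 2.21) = -3.0988*d^5 - 3.1136*d^4 + 5.8301*d^3 - 8.0287*d^2 + 2.3883*d - 1.6133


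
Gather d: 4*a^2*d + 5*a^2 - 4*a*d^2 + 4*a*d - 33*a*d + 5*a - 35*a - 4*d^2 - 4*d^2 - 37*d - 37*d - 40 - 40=5*a^2 - 30*a + d^2*(-4*a - 8) + d*(4*a^2 - 29*a - 74) - 80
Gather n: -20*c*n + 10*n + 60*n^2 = 60*n^2 + n*(10 - 20*c)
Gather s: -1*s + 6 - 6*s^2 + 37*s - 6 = -6*s^2 + 36*s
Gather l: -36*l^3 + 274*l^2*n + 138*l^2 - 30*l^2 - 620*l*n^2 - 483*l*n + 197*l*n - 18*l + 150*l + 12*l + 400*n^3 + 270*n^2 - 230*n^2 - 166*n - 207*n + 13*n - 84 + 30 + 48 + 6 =-36*l^3 + l^2*(274*n + 108) + l*(-620*n^2 - 286*n + 144) + 400*n^3 + 40*n^2 - 360*n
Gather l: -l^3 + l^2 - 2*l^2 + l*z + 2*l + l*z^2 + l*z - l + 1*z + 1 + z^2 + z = -l^3 - l^2 + l*(z^2 + 2*z + 1) + z^2 + 2*z + 1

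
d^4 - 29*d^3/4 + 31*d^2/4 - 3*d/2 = d*(d - 6)*(d - 1)*(d - 1/4)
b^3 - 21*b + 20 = (b - 4)*(b - 1)*(b + 5)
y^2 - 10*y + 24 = (y - 6)*(y - 4)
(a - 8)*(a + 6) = a^2 - 2*a - 48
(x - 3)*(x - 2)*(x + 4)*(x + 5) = x^4 + 4*x^3 - 19*x^2 - 46*x + 120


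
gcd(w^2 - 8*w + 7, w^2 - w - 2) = 1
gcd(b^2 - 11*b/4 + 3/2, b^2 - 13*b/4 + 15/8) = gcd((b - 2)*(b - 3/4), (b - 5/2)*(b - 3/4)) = b - 3/4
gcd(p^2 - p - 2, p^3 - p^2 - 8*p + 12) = p - 2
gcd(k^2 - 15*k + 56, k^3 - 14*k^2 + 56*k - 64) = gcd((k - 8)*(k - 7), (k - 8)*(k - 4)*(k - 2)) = k - 8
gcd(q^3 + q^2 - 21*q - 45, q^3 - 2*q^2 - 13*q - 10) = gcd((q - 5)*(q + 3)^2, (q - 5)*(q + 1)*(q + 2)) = q - 5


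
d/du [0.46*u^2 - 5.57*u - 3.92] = 0.92*u - 5.57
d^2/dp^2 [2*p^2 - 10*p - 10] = 4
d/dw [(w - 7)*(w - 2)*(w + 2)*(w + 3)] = 4*w^3 - 12*w^2 - 50*w + 16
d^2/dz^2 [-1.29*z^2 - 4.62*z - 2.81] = -2.58000000000000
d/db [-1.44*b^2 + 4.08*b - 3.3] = 4.08 - 2.88*b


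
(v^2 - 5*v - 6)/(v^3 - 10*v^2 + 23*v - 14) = (v^2 - 5*v - 6)/(v^3 - 10*v^2 + 23*v - 14)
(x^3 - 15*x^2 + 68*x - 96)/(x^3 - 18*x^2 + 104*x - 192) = (x - 3)/(x - 6)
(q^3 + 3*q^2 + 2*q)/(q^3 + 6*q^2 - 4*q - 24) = q*(q + 1)/(q^2 + 4*q - 12)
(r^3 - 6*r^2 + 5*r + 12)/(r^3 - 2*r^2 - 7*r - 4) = (r - 3)/(r + 1)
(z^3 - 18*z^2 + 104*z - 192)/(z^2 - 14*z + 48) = z - 4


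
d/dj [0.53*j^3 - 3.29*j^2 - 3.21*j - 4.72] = 1.59*j^2 - 6.58*j - 3.21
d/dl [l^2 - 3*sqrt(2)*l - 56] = 2*l - 3*sqrt(2)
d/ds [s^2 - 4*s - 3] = 2*s - 4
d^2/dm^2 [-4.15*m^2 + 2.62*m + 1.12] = -8.30000000000000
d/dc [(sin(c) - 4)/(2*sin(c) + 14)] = 11*cos(c)/(2*(sin(c) + 7)^2)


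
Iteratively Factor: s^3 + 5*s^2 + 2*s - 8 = (s + 2)*(s^2 + 3*s - 4) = (s - 1)*(s + 2)*(s + 4)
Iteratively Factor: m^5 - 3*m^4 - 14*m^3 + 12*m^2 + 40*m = (m - 5)*(m^4 + 2*m^3 - 4*m^2 - 8*m) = (m - 5)*(m + 2)*(m^3 - 4*m) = (m - 5)*(m + 2)^2*(m^2 - 2*m) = m*(m - 5)*(m + 2)^2*(m - 2)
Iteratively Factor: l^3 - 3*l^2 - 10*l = (l + 2)*(l^2 - 5*l) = (l - 5)*(l + 2)*(l)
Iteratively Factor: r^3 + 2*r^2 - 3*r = (r - 1)*(r^2 + 3*r) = (r - 1)*(r + 3)*(r)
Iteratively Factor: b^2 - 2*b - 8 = (b - 4)*(b + 2)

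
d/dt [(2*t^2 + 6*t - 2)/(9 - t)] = 2*(-t^2 + 18*t + 26)/(t^2 - 18*t + 81)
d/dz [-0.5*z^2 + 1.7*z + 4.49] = 1.7 - 1.0*z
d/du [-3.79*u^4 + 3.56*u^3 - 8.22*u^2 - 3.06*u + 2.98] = -15.16*u^3 + 10.68*u^2 - 16.44*u - 3.06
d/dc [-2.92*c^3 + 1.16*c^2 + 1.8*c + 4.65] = -8.76*c^2 + 2.32*c + 1.8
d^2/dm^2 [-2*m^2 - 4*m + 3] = -4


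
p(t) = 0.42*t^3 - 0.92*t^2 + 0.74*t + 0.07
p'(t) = 1.26*t^2 - 1.84*t + 0.74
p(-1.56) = -4.92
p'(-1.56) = 6.68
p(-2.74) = -17.50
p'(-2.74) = 15.24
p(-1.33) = -3.53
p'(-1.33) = 5.42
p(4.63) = 25.46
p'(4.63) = 19.23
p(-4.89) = -74.66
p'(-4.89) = 39.87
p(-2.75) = -17.66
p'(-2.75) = 15.33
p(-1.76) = -6.37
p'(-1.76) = 7.88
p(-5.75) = -114.45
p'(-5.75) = 52.98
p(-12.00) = -867.05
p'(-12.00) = 204.26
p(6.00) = 62.11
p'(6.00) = 35.06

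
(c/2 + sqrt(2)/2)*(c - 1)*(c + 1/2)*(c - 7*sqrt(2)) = c^4/2 - 3*sqrt(2)*c^3 - c^3/4 - 29*c^2/4 + 3*sqrt(2)*c^2/2 + 3*sqrt(2)*c/2 + 7*c/2 + 7/2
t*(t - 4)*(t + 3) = t^3 - t^2 - 12*t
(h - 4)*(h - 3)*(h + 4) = h^3 - 3*h^2 - 16*h + 48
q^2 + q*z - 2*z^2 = (q - z)*(q + 2*z)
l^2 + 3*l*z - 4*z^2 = (l - z)*(l + 4*z)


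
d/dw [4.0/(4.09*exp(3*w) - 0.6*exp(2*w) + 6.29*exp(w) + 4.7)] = (-49.08*exp(2*w) + 4.8*exp(w) - 25.16)*exp(w)/(4.09*exp(3*w) - 0.6*exp(2*w) + 6.29*exp(w) + 4.7)^2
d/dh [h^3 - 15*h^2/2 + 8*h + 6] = 3*h^2 - 15*h + 8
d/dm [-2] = 0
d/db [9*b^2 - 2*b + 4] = 18*b - 2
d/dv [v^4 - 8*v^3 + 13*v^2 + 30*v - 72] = 4*v^3 - 24*v^2 + 26*v + 30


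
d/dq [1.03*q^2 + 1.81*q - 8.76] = 2.06*q + 1.81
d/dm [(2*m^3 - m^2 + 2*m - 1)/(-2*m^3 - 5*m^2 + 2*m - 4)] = 2*(-6*m^4 + 8*m^3 - 11*m^2 - m - 3)/(4*m^6 + 20*m^5 + 17*m^4 - 4*m^3 + 44*m^2 - 16*m + 16)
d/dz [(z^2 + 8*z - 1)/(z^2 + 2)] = 2*(-4*z^2 + 3*z + 8)/(z^4 + 4*z^2 + 4)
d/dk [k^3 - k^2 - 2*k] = 3*k^2 - 2*k - 2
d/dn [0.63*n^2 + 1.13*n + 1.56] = 1.26*n + 1.13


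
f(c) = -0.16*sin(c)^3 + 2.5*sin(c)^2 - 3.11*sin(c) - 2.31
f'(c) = -0.48*sin(c)^2*cos(c) + 5.0*sin(c)*cos(c) - 3.11*cos(c)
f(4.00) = 1.54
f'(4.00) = 4.69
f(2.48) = -3.31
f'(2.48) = 0.17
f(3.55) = -0.67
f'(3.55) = 4.75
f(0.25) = -2.93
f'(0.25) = -1.84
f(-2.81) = -1.03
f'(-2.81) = 4.53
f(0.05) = -2.46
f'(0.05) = -2.86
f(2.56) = -3.29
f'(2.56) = 0.42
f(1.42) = -3.10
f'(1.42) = 0.20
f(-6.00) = -2.99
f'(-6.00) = -1.68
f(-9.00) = -0.59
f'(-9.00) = 4.79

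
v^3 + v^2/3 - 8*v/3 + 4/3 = (v - 1)*(v - 2/3)*(v + 2)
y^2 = y^2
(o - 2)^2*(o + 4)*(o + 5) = o^4 + 5*o^3 - 12*o^2 - 44*o + 80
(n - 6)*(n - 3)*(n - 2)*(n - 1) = n^4 - 12*n^3 + 47*n^2 - 72*n + 36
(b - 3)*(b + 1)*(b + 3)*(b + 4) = b^4 + 5*b^3 - 5*b^2 - 45*b - 36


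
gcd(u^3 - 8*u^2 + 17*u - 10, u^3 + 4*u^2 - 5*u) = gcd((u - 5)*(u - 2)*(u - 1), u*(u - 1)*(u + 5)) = u - 1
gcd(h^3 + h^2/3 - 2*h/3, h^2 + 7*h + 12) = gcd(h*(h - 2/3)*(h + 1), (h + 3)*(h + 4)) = 1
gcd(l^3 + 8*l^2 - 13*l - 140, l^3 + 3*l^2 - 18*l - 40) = l^2 + l - 20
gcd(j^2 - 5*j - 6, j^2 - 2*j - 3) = j + 1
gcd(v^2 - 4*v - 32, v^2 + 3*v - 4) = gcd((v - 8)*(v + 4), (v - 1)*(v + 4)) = v + 4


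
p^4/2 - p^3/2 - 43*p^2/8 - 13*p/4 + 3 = (p/2 + 1)*(p - 4)*(p - 1/2)*(p + 3/2)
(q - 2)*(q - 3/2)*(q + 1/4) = q^3 - 13*q^2/4 + 17*q/8 + 3/4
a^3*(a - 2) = a^4 - 2*a^3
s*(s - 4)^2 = s^3 - 8*s^2 + 16*s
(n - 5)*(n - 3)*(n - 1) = n^3 - 9*n^2 + 23*n - 15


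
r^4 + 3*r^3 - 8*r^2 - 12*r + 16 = (r - 2)*(r - 1)*(r + 2)*(r + 4)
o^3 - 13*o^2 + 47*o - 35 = (o - 7)*(o - 5)*(o - 1)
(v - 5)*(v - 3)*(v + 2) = v^3 - 6*v^2 - v + 30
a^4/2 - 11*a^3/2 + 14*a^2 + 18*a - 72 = (a/2 + 1)*(a - 6)*(a - 4)*(a - 3)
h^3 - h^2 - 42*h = h*(h - 7)*(h + 6)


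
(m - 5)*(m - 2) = m^2 - 7*m + 10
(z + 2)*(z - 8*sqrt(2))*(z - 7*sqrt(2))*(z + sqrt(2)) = z^4 - 14*sqrt(2)*z^3 + 2*z^3 - 28*sqrt(2)*z^2 + 82*z^2 + 112*sqrt(2)*z + 164*z + 224*sqrt(2)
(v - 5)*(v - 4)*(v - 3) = v^3 - 12*v^2 + 47*v - 60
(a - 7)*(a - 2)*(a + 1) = a^3 - 8*a^2 + 5*a + 14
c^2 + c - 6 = (c - 2)*(c + 3)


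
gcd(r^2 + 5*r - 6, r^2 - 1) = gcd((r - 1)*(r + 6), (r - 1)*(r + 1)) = r - 1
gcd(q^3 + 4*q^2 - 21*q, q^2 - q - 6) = q - 3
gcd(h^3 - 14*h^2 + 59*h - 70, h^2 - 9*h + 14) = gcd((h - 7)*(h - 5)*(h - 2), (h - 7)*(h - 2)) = h^2 - 9*h + 14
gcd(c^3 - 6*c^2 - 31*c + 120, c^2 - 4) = 1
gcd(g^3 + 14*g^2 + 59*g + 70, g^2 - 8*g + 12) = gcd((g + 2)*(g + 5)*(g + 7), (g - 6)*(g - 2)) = 1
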